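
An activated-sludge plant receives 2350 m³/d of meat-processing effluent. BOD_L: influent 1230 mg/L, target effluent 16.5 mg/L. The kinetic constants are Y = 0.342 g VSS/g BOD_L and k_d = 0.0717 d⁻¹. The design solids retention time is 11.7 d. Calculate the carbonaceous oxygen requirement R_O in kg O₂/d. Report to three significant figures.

R_O ≈ 2100 kg O₂/d

Observed yield with endogenous decay: Y_obs = Y / (1 + k_d·θ_c) = 0.342 / (1 + 0.0717 × 11.7) = 0.342 / 1.839 = 0.1860 g VSS/g BOD_L.
Mass of BOD_L removed per day: Q(S₀ − S) = 2350 × 1214 g/m³ = 2852 kg/d.
Biomass synthesised: P_X = Y_obs × 2852 = 530.4 kg VSS/d.
R_O = Q·(S₀ − S) − 1.42·P_X = 2852 − 1.42 × 530.4 = 2099 kg O₂/d.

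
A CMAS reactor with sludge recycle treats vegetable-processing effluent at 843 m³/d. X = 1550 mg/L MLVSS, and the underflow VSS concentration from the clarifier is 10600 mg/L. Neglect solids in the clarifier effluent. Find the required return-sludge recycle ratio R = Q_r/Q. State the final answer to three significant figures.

R ≈ 0.171

R = Q_r/Q = X/(X_r − X) = 1550 / (10600 − 1550) = 0.1713.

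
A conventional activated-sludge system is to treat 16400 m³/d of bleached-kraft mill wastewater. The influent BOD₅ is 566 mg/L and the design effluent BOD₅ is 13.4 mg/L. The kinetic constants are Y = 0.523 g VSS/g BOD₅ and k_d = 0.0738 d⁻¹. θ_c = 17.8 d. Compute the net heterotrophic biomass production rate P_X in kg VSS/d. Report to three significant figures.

Y_obs = Y / (1 + k_d θ_c) = 0.523 / (1 + 0.0738 × 17.8) = 0.523 / 2.314 = 0.2261.
Substrate removed = Q·(S₀ − S) = 16400 m³/d × (566 − 13.4) g/m³ = 9.06×10^6 g/d = 9063 kg/d.
P_X = Y_obs · Q(S₀ − S) = 0.2261 × 9063 = 2049 kg VSS/d.

P_X ≈ 2050 kg VSS/d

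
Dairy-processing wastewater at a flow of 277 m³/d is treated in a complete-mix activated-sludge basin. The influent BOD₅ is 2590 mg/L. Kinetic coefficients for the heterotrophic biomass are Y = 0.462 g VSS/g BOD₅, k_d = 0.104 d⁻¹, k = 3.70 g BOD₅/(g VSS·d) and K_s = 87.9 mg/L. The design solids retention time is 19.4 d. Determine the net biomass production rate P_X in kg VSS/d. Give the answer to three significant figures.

P_X ≈ 109 kg VSS/d

For a completely mixed reactor with recycle the Lawrence–McCarty relation gives S = K_s·(1 + k_d·θ_c) / [θ_c·(Y·k − k_d) − 1] = 87.9 × (1 + 0.104 × 19.4) / [19.4 × (0.462 × 3.70 − 0.104) − 1] = 265.2 / 30.14 = 8.799 mg/L.
Y_obs = Y / (1 + k_d θ_c) = 0.462 / (1 + 0.104 × 19.4) = 0.462 / 3.018 = 0.1531.
Substrate removed = Q·(S₀ − S) = 277 m³/d × (2590 − 8.80) g/m³ = 7.15×10^5 g/d = 715.0 kg/d.
So the net sludge growth is P_X = 0.1531 × 715.0 = 109.5 kg VSS/d.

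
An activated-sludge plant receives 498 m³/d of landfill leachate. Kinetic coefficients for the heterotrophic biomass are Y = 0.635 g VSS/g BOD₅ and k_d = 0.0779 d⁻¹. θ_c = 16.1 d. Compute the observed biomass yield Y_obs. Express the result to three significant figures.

Y_obs ≈ 0.282 g VSS/g BOD₅

Y_obs = Y / (1 + k_d θ_c) = 0.635 / (1 + 0.0779 × 16.1) = 0.635 / 2.254 = 0.2817.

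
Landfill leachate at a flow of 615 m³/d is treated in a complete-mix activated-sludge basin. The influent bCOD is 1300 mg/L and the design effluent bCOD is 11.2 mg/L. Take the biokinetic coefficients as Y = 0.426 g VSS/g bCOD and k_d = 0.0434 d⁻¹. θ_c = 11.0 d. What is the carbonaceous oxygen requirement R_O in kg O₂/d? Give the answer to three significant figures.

R_O ≈ 468 kg O₂/d

Y_obs = Y / (1 + k_d θ_c) = 0.426 / (1 + 0.0434 × 11.0) = 0.426 / 1.477 = 0.2883.
Q·(S₀ − S) = 615 × (1300 − 11.2) × 10⁻³ = 792.6 kg/d removed.
Net sludge production P_X = 0.2883 × 792.6 = 228.5 kg VSS/d.
R_O = Q·ΔS − 1.42 P_X = 792.6 − 324.5 = 468.1 kg O₂/d.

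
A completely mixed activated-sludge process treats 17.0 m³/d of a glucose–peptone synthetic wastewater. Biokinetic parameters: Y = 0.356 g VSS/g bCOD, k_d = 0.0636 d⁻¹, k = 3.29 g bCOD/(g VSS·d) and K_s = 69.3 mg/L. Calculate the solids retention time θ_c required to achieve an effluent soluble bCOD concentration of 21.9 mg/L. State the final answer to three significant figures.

θ_c ≈ 4.59 d

At the target effluent, Y k S/(K_s+S) = 0.356×3.29×21.9/91.20 = 0.2813 d⁻¹.
1/θ_c = 0.2813 − 0.0636 = 0.2177 d⁻¹, so θ_c = 4.594 d.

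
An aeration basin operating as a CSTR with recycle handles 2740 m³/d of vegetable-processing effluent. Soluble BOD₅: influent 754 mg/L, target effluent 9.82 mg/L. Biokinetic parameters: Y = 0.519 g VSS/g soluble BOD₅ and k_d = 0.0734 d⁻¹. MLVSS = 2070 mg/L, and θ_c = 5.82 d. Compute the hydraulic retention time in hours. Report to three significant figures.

τ ≈ 18.3 h

From the SRT design equation V = Y Q (S₀−S) θ_c / [X (1 + k_d θ_c)] = 0.519 × 2740 × (754 − 9.82) × 5.82 / [2070 × (1 + 0.0734 × 5.82)] = 6.16×10^6 / 2954 = 2085 m³.
Hydraulic retention time τ = V/Q = 2085 / 2740 = 0.7609 d = 18.26 h.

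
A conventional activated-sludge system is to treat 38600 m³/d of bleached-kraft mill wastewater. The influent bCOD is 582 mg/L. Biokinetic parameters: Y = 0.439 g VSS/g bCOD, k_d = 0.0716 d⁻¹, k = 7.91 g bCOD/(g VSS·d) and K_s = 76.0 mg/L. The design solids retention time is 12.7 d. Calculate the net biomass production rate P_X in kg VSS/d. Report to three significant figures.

P_X ≈ 5130 kg VSS/d

Effluent substrate depends only on kinetics and SRT: S = K_s(1 + k_d θ_c) / [θ_c(Yk − k_d) − 1] = 76.0 × (1 + 0.0716 × 12.7) / [12.7 × (0.439 × 7.91 − 0.0716) − 1] = 145.1 / 42.19 = 3.439 mg/L.
Correct the yield for decay: Y_obs = Y/(1 + k_d θ_c) = 0.439 / (1 + 0.0716 × 12.7) = 0.439 / 1.909 = 0.2299.
ΔS = 582 − 3.44 = 578.6 mg/L, so the substrate removal rate is 38600 × 578.6/1000 = 22332 kg bCOD/d.
P_X = Y_obs · Q(S₀ − S) = 0.2299 × 22332 = 5135 kg VSS/d.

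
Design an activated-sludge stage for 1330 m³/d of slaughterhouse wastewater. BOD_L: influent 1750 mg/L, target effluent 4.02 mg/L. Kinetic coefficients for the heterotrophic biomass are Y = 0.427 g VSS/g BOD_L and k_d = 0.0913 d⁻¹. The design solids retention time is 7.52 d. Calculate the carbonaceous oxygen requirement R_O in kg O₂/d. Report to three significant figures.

Correct the yield for decay: Y_obs = Y/(1 + k_d θ_c) = 0.427 / (1 + 0.0913 × 7.52) = 0.427 / 1.687 = 0.2532.
Substrate removed = Q·(S₀ − S) = 1330 m³/d × (1750 − 4.02) g/m³ = 2.32×10^6 g/d = 2322 kg/d.
Biomass synthesised: P_X = Y_obs × 2322 = 587.9 kg VSS/d.
R_O = Q·ΔS − 1.42 P_X = 2322 − 834.8 = 1487 kg O₂/d.

R_O ≈ 1490 kg O₂/d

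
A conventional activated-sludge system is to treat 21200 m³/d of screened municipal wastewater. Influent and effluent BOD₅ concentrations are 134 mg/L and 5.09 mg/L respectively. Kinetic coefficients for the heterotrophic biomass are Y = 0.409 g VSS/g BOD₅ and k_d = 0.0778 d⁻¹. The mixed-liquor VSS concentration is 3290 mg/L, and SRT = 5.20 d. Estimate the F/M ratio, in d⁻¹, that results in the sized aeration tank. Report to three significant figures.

F/M ≈ 0.686 d⁻¹

Rearranging the biomass balance for a CMAS with decay, V = Y·Q·ΔS·θ_c / [X·(1+k_d θ_c)] = 0.409 × 21200 × (134 − 5.09) × 5.20 / [3290 × (1 + 0.0778 × 5.20)] = 5.81×10^6 / 4621 = 1258 m³.
Food-to-microorganism ratio F/M = Q S₀ / (V X) = 21200 × 134 / (1258 × 3290) = 0.6865 d⁻¹.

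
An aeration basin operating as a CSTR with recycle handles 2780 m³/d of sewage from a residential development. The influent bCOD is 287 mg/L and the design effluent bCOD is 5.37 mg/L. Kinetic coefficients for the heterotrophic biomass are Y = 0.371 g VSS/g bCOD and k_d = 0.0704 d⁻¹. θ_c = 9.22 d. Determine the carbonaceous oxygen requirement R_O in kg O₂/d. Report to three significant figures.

R_O ≈ 533 kg O₂/d

Y_obs = Y / (1 + k_d θ_c) = 0.371 / (1 + 0.0704 × 9.22) = 0.371 / 1.649 = 0.2250.
Substrate removed = Q·(S₀ − S) = 2780 m³/d × (287 − 5.37) g/m³ = 7.83×10^5 g/d = 782.9 kg/d.
Net sludge production P_X = 0.2250 × 782.9 = 176.1 kg VSS/d.
R_O = Q·ΔS − 1.42 P_X = 782.9 − 250.1 = 532.8 kg O₂/d.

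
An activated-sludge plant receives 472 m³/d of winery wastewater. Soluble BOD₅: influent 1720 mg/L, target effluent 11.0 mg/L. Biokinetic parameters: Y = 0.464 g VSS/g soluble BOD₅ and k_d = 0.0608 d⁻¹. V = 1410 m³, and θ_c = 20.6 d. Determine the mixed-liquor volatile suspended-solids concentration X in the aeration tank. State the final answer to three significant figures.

X ≈ 2430 mg/L

X = Y·Q·ΔS·θ_c / [V·(1 + k_d θ_c)] = 0.464 × 472 × (1720 − 11.0) × 20.6 / [1410 × (1 + 0.0608 × 20.6)] = 2428 mg/L.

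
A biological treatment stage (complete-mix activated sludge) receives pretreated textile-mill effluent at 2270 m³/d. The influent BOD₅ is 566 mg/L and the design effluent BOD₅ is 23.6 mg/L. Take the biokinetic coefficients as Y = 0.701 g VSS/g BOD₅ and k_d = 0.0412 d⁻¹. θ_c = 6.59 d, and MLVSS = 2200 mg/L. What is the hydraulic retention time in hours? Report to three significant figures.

τ ≈ 21.5 h

Rearranging the biomass balance for a CMAS with decay, V = Y·Q·ΔS·θ_c / [X·(1+k_d θ_c)] = 0.701 × 2270 × (566 − 23.6) × 6.59 / [2200 × (1 + 0.0412 × 6.59)] = 5.69×10^6 / 2797 = 2033 m³.
τ = V/Q = 2033/2270 = 0.8957 d, or 21.50 h.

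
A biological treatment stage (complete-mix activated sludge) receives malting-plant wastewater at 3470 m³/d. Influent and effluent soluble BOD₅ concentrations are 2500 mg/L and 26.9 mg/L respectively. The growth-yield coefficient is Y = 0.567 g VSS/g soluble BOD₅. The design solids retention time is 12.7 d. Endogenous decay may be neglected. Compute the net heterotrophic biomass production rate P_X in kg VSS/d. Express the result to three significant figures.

P_X ≈ 4870 kg VSS/d

No decay correction is needed, so Y_obs = Y = 0.567.
ΔS = 2500 − 26.9 = 2473 mg/L, so the substrate removal rate is 3470 × 2473/1000 = 8582 kg soluble BOD₅/d.
P_X = Y_obs · Q(S₀ − S) = 0.5670 × 8582 = 4866 kg VSS/d.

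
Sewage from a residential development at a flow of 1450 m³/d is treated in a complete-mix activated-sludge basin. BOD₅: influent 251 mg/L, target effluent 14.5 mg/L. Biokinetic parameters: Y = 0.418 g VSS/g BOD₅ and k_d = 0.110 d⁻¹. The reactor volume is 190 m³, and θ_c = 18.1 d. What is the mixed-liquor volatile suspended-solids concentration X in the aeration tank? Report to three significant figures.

X ≈ 4570 mg/L

X = Y·Q·ΔS·θ_c / [V·(1 + k_d θ_c)] = 0.418 × 1450 × (251 − 14.5) × 18.1 / [190 × (1 + 0.110 × 18.1)] = 4565 mg/L.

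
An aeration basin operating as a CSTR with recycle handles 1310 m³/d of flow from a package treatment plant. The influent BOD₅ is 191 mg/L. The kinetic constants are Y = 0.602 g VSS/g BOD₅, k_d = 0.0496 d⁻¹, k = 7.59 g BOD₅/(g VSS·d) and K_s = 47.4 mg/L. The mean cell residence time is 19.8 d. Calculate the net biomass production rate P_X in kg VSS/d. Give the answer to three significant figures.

P_X ≈ 75.6 kg VSS/d

From the Monod/SRT balance for a CMAS, S = K_s·(1+k_d θ_c)/[θ_c·(Y k − k_d) − 1] = 47.4 × (1 + 0.0496 × 19.8) / [19.8 × (0.602 × 7.59 − 0.0496) − 1] = 93.95 / 88.49 = 1.062 mg/L.
Y_obs = Y / (1 + k_d θ_c) = 0.602 / (1 + 0.0496 × 19.8) = 0.602 / 1.982 = 0.3037.
ΔS = 191 − 1.06 = 189.9 mg/L, so the substrate removal rate is 1310 × 189.9/1000 = 248.8 kg BOD₅/d.
So the net sludge growth is P_X = 0.3037 × 248.8 = 75.57 kg VSS/d.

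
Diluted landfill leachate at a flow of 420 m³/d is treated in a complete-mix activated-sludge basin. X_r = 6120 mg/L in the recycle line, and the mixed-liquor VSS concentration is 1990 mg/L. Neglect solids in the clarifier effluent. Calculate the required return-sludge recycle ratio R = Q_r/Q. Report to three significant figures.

R = Q_r/Q = X/(X_r − X) = 1990 / (6120 − 1990) = 0.4818.

R ≈ 0.482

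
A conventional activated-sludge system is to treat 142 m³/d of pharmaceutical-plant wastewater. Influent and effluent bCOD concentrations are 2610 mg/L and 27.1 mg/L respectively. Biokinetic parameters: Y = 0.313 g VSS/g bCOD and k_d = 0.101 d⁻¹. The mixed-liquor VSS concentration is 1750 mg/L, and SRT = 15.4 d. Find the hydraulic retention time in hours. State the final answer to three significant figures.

τ ≈ 66.8 h

Rearranging the biomass balance for a CMAS with decay, V = Y·Q·ΔS·θ_c / [X·(1+k_d θ_c)] = 0.313 × 142 × (2610 − 27.1) × 15.4 / [1750 × (1 + 0.101 × 15.4)] = 1.77×10^6 / 4472 = 395.3 m³.
τ = V/Q = 395.3/142 = 2.784 d, or 66.82 h.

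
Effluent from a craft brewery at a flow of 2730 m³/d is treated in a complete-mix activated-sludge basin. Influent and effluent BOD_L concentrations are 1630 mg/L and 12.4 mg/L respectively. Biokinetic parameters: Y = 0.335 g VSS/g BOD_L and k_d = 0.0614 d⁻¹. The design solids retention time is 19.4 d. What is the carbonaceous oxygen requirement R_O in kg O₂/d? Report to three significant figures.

Correct the yield for decay: Y_obs = Y/(1 + k_d θ_c) = 0.335 / (1 + 0.0614 × 19.4) = 0.335 / 2.191 = 0.1529.
Q·(S₀ − S) = 2730 × (1630 − 12.4) × 10⁻³ = 4416 kg/d removed.
Biomass synthesised: P_X = Y_obs × 4416 = 675.2 kg VSS/d.
Carbonaceous O₂ demand = substrate oxidised − cell-mass equivalent = 4416 − 1.42 × 675.2 = 3457 kg O₂/d.

R_O ≈ 3460 kg O₂/d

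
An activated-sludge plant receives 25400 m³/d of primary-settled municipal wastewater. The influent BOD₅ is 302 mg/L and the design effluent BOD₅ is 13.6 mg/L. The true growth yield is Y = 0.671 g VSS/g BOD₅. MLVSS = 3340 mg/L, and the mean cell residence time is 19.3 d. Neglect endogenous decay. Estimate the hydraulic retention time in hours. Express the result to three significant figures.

With k_d = 0 the design equation reduces to V = Y Q (S₀−S) θ_c / X = 0.671 × 25400 × (302 − 13.6) × 19.3 / 3340 = 28403 m³.
τ = V/Q = 28403/25400 = 1.118 d, or 26.84 h.

τ ≈ 26.8 h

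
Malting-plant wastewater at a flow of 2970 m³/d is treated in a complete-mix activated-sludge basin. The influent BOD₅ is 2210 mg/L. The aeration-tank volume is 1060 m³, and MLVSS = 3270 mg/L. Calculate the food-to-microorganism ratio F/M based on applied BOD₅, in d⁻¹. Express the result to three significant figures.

F/M = Q·S₀ / (V·X) = 2970 × 2210 / (1060 × 3270) = 1.894 g BOD₅·(g VSS·d)⁻¹.

F/M ≈ 1.89 d⁻¹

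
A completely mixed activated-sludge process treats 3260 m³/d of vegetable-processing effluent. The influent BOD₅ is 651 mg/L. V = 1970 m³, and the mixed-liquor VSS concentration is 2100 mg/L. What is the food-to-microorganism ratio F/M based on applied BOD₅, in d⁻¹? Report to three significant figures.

F/M ≈ 0.513 d⁻¹

Food-to-microorganism ratio F/M = Q S₀ / (V X) = 3260 × 651 / (1970 × 2100) = 0.5130 d⁻¹.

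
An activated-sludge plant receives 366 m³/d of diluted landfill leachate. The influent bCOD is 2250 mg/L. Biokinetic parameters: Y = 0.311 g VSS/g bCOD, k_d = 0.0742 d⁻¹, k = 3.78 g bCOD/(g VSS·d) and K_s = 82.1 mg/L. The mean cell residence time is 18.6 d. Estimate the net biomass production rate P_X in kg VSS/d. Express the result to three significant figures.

P_X ≈ 107 kg VSS/d

Effluent substrate depends only on kinetics and SRT: S = K_s(1 + k_d θ_c) / [θ_c(Yk − k_d) − 1] = 82.1 × (1 + 0.0742 × 18.6) / [18.6 × (0.311 × 3.78 − 0.0742) − 1] = 195.4 / 19.49 = 10.03 mg/L.
Observed yield with endogenous decay: Y_obs = Y / (1 + k_d·θ_c) = 0.311 / (1 + 0.0742 × 18.6) = 0.311 / 2.380 = 0.1307 g VSS/g bCOD.
Mass of bCOD removed per day: Q(S₀ − S) = 366 × 2240 g/m³ = 819.8 kg/d.
Net biomass production P_X = Y_obs × Q·(S₀ − S) = 0.1307 × 819.8 = 107.1 kg VSS/d.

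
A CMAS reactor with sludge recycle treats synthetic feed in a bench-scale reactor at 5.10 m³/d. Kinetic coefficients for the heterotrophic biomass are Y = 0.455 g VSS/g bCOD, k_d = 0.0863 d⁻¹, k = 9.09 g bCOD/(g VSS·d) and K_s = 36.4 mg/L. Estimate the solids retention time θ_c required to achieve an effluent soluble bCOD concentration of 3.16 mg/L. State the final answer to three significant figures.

From 1/θ_c = Y·k·S/(K_s + S) − k_d: Y·k·S/(K_s+S) = 0.455 × 9.09 × 3.16 / (36.4 + 3.16) = 0.3304 d⁻¹.
1/θ_c = 0.3304 − 0.0863 = 0.2441 d⁻¹, so θ_c = 4.097 d.

θ_c ≈ 4.10 d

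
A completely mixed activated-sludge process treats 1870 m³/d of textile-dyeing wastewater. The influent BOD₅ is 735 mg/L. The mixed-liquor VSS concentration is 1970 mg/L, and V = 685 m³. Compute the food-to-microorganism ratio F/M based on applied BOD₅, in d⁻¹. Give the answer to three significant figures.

F/M ≈ 1.02 d⁻¹

F/M = applied load / biomass = Q·S₀/(V·X) = 1870 × 735 / (685.0 × 1970) = 1.019 d⁻¹.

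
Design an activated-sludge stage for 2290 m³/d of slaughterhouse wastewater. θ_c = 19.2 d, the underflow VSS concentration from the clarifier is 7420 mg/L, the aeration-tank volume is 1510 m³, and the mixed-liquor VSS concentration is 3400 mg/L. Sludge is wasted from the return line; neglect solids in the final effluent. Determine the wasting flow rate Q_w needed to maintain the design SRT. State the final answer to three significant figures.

Q_w ≈ 36.0 m³/d

θ_c = V·X/(Q_w·X_r) when wasting from the recycle, so Q_w = V·X/(θ_c·X_r) = 1510 × 3400 / (19.2 × 7420) = 36.04 m³/d.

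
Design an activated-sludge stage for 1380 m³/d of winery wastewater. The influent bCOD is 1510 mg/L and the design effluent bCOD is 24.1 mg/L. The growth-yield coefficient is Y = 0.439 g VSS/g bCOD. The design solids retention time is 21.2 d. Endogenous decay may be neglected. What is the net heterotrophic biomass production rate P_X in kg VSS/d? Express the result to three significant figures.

P_X ≈ 900 kg VSS/d

With endogenous decay neglected, the observed yield equals the true yield: Y_obs = Y = 0.439 g VSS/g bCOD.
Q·(S₀ − S) = 1380 × (1510 − 24.1) × 10⁻³ = 2051 kg/d removed.
P_X = Y_obs · Q(S₀ − S) = 0.4390 × 2051 = 900.2 kg VSS/d.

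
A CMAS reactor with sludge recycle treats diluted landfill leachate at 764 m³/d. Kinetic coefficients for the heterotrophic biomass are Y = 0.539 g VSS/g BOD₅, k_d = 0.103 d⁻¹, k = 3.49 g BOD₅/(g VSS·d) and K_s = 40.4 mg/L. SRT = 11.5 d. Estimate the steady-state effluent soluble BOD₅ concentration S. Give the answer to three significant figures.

S ≈ 4.54 mg/L

For a completely mixed reactor with recycle the Lawrence–McCarty relation gives S = K_s·(1 + k_d·θ_c) / [θ_c·(Y·k − k_d) − 1] = 40.4 × (1 + 0.103 × 11.5) / [11.5 × (0.539 × 3.49 − 0.103) − 1] = 88.25 / 19.45 = 4.538 mg/L.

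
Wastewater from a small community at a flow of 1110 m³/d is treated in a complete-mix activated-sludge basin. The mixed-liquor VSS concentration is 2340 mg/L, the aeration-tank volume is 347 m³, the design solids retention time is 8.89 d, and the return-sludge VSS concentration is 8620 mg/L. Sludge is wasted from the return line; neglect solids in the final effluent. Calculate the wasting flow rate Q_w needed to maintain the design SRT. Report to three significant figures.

θ_c = V·X/(Q_w·X_r) when wasting from the recycle, so Q_w = V·X/(θ_c·X_r) = 347.0 × 2340 / (8.89 × 8620) = 10.60 m³/d.

Q_w ≈ 10.6 m³/d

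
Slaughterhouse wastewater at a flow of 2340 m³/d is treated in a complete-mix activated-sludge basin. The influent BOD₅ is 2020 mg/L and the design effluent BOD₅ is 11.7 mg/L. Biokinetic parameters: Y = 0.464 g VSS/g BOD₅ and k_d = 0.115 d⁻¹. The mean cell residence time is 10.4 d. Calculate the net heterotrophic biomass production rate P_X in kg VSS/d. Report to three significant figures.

Correct the yield for decay: Y_obs = Y/(1 + k_d θ_c) = 0.464 / (1 + 0.115 × 10.4) = 0.464 / 2.196 = 0.2113.
Substrate removed = Q·(S₀ − S) = 2340 m³/d × (2020 − 11.7) g/m³ = 4.7×10^6 g/d = 4699 kg/d.
P_X = Y_obs · Q(S₀ − S) = 0.2113 × 4699 = 993.0 kg VSS/d.

P_X ≈ 993 kg VSS/d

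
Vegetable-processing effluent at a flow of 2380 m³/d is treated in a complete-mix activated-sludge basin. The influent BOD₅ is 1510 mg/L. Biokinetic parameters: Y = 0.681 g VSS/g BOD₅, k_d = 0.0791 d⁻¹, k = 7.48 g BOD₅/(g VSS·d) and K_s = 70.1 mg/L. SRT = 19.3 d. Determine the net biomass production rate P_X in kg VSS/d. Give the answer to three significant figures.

For a completely mixed reactor with recycle the Lawrence–McCarty relation gives S = K_s·(1 + k_d·θ_c) / [θ_c·(Y·k − k_d) − 1] = 70.1 × (1 + 0.0791 × 19.3) / [19.3 × (0.681 × 7.48 − 0.0791) − 1] = 177.1 / 95.79 = 1.849 mg/L.
The observed yield is Y_obs = Y/(1 + k_d·θ_c) = 0.681 / (1 + 0.0791 × 19.3) = 0.681 / 2.527 = 0.2695 g VSS per g BOD₅ removed.
ΔS = 1510 − 1.85 = 1508 mg/L, so the substrate removal rate is 2380 × 1508/1000 = 3589 kg BOD₅/d.
Biomass produced: P_X = Y_obs·Q·ΔS = 0.2695 × 3589 ≈ 967.4 kg VSS/d.

P_X ≈ 967 kg VSS/d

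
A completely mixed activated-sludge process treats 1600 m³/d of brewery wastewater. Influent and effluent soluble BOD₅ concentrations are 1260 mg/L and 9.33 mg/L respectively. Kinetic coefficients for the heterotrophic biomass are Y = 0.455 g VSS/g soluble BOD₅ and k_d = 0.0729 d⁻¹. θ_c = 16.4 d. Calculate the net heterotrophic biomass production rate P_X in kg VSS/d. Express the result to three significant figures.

P_X ≈ 415 kg VSS/d

Observed yield with endogenous decay: Y_obs = Y / (1 + k_d·θ_c) = 0.455 / (1 + 0.0729 × 16.4) = 0.455 / 2.196 = 0.2072 g VSS/g soluble BOD₅.
Q·(S₀ − S) = 1600 × (1260 − 9.33) × 10⁻³ = 2001 kg/d removed.
So the net sludge growth is P_X = 0.2072 × 2001 = 414.7 kg VSS/d.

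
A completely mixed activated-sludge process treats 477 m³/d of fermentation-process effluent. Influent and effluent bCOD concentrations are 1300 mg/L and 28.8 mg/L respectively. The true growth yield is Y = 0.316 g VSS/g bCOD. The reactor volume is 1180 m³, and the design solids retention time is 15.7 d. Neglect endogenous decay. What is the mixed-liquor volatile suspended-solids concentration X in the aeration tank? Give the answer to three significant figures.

From V·X = Y·Q·(S₀ − S)·θ_c (decay neglected): X = 0.316 × 477 × (1300 − 28.8) × 15.7 / 1180 = 2549 mg/L.

X ≈ 2550 mg/L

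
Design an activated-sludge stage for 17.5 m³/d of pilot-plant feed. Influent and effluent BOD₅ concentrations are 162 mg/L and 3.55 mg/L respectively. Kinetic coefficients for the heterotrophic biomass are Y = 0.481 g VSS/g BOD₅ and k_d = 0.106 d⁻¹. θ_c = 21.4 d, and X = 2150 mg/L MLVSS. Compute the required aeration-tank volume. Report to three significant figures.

V ≈ 4.06 m³

Steady-state biomass mass balance: V·X·(1 + k_d·θ_c) = Y·Q·(S₀ − S)·θ_c, so V = 0.481 × 17.5 × (162 − 3.55) × 21.4 / [2150 × (1 + 0.106 × 21.4)] = 2.85×10^4 / 7027 = 4.062 m³.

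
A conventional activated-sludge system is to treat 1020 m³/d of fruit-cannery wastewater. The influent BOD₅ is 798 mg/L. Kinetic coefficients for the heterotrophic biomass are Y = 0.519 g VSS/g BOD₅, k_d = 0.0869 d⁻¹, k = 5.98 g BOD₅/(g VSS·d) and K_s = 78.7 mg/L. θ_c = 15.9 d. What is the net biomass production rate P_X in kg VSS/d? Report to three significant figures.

Effluent substrate depends only on kinetics and SRT: S = K_s(1 + k_d θ_c) / [θ_c(Yk − k_d) − 1] = 78.7 × (1 + 0.0869 × 15.9) / [15.9 × (0.519 × 5.98 − 0.0869) − 1] = 187.4 / 46.97 = 3.991 mg/L.
Correct the yield for decay: Y_obs = Y/(1 + k_d θ_c) = 0.519 / (1 + 0.0869 × 15.9) = 0.519 / 2.382 = 0.2179.
Substrate removed = Q·(S₀ − S) = 1020 m³/d × (798 − 3.99) g/m³ = 8.1×10^5 g/d = 809.9 kg/d.
Net biomass production P_X = Y_obs × Q·(S₀ − S) = 0.2179 × 809.9 = 176.5 kg VSS/d.

P_X ≈ 176 kg VSS/d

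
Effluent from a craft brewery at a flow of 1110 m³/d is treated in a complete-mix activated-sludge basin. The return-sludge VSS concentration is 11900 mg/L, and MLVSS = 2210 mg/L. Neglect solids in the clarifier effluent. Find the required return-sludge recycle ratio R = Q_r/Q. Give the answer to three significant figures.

R ≈ 0.228

Mass balance around the secondary clarifier (neglecting effluent solids): R = X / (X_r − X) = 2210 / (11900 − 2210) = 0.2281.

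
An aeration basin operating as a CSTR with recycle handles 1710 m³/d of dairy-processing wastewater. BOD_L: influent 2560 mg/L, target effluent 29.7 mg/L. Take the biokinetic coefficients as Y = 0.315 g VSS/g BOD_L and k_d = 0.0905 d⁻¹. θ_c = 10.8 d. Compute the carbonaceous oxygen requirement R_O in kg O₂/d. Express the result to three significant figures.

The observed yield is Y_obs = Y/(1 + k_d·θ_c) = 0.315 / (1 + 0.0905 × 10.8) = 0.315 / 1.977 = 0.1593 g VSS per g BOD_L removed.
Mass of BOD_L removed per day: Q(S₀ − S) = 1710 × 2530 g/m³ = 4327 kg/d.
P_X = Y_obs·Q·(S₀ − S) = 0.1593 × 4327 = 689.3 kg VSS/d.
R_O = Q·ΔS − 1.42 P_X = 4327 − 978.8 = 3348 kg O₂/d.

R_O ≈ 3350 kg O₂/d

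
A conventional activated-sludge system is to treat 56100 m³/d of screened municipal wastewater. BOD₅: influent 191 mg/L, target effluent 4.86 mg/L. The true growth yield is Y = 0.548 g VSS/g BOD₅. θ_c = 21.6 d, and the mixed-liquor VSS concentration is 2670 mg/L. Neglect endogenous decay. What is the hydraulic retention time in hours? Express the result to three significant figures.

With k_d = 0 the design equation reduces to V = Y Q (S₀−S) θ_c / X = 0.548 × 56100 × (191 − 4.86) × 21.6 / 2670 = 46294 m³.
HRT = V/Q = 46294 m³ / 56100 m³·d⁻¹ = 0.8252 d × 24 = 19.80 h.

τ ≈ 19.8 h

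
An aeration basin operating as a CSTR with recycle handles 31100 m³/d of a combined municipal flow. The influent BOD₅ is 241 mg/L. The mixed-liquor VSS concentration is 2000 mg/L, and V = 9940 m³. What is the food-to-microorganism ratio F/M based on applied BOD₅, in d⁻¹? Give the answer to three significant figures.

Food-to-microorganism ratio F/M = Q S₀ / (V X) = 31100 × 241 / (9940 × 2000) = 0.3770 d⁻¹.

F/M ≈ 0.377 d⁻¹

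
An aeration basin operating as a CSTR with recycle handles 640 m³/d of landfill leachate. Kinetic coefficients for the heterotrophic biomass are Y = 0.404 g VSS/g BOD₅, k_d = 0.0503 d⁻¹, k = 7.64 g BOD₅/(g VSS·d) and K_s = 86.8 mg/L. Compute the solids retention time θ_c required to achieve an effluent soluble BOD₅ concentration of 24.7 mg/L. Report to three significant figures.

θ_c ≈ 1.58 d

At the target effluent, Y k S/(K_s+S) = 0.404×7.64×24.7/111.5 = 0.6837 d⁻¹.
θ_c = 1/(μ − k_d) = 1/(0.6837 − 0.0503) = 1/0.6334 = 1.579 d.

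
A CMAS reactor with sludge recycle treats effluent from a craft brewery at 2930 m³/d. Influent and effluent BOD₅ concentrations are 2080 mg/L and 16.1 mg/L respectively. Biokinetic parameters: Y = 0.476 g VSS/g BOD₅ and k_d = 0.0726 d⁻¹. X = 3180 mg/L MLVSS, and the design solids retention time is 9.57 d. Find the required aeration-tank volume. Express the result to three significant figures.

V ≈ 5110 m³

Rearranging the biomass balance for a CMAS with decay, V = Y·Q·ΔS·θ_c / [X·(1+k_d θ_c)] = 0.476 × 2930 × (2080 − 16.1) × 9.57 / [3180 × (1 + 0.0726 × 9.57)] = 2.75×10^7 / 5389 = 5111 m³.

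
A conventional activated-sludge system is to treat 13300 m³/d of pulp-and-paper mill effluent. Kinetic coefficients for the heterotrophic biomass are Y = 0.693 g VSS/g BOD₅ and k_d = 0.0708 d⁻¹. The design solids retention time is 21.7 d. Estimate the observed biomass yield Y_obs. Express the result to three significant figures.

Y_obs ≈ 0.273 g VSS/g BOD₅

Correct the yield for decay: Y_obs = Y/(1 + k_d θ_c) = 0.693 / (1 + 0.0708 × 21.7) = 0.693 / 2.536 = 0.2732.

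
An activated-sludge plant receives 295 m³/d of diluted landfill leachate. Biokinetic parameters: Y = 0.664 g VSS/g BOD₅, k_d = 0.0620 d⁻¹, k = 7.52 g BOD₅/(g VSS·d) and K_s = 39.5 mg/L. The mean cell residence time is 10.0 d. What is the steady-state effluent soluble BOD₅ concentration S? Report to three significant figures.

S ≈ 1.32 mg/L

Effluent substrate depends only on kinetics and SRT: S = K_s(1 + k_d θ_c) / [θ_c(Yk − k_d) − 1] = 39.5 × (1 + 0.0620 × 10.0) / [10.0 × (0.664 × 7.52 − 0.0620) − 1] = 63.99 / 48.31 = 1.324 mg/L.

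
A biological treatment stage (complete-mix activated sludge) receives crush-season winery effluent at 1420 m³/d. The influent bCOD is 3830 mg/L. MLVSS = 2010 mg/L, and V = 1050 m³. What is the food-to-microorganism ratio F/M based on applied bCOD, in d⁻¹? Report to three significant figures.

F/M = applied load / biomass = Q·S₀/(V·X) = 1420 × 3830 / (1050 × 2010) = 2.577 d⁻¹.

F/M ≈ 2.58 d⁻¹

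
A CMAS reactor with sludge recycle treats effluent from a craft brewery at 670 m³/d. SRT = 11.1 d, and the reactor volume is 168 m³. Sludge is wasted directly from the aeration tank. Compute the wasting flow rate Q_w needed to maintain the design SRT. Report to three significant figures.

Wasting from the aeration tank: Q_w = V / θ_c = 168.0 / 11.1 = 15.14 m³/d.

Q_w ≈ 15.1 m³/d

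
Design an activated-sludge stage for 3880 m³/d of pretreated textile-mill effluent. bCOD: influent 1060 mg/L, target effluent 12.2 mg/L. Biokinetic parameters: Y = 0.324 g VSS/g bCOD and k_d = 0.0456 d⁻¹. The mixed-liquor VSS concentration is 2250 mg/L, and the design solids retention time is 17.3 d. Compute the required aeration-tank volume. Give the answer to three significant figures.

Rearranging the biomass balance for a CMAS with decay, V = Y·Q·ΔS·θ_c / [X·(1+k_d θ_c)] = 0.324 × 3880 × (1060 − 12.2) × 17.3 / [2250 × (1 + 0.0456 × 17.3)] = 2.28×10^7 / 4025 = 5662 m³.

V ≈ 5660 m³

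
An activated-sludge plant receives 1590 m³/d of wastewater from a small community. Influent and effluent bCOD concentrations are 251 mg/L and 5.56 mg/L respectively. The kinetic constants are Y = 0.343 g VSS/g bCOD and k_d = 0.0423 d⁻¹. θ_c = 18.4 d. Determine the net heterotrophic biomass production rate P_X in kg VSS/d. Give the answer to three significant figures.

P_X ≈ 75.3 kg VSS/d

Observed yield with endogenous decay: Y_obs = Y / (1 + k_d·θ_c) = 0.343 / (1 + 0.0423 × 18.4) = 0.343 / 1.778 = 0.1929 g VSS/g bCOD.
ΔS = 251 − 5.56 = 245.4 mg/L, so the substrate removal rate is 1590 × 245.4/1000 = 390.2 kg bCOD/d.
Net biomass production P_X = Y_obs × Q·(S₀ − S) = 0.1929 × 390.2 = 75.27 kg VSS/d.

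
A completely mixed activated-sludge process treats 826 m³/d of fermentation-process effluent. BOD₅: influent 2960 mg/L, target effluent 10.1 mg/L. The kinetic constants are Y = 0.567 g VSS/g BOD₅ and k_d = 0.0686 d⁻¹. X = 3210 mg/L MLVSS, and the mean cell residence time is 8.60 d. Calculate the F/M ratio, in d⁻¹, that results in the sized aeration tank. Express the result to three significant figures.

F/M ≈ 0.327 d⁻¹

Steady-state biomass mass balance: V·X·(1 + k_d·θ_c) = Y·Q·(S₀ − S)·θ_c, so V = 0.567 × 826 × (2960 − 10.1) × 8.60 / [3210 × (1 + 0.0686 × 8.60)] = 1.19×10^7 / 5104 = 2328 m³.
Food-to-microorganism ratio F/M = Q S₀ / (V X) = 826 × 2960 / (2328 × 3210) = 0.3272 d⁻¹.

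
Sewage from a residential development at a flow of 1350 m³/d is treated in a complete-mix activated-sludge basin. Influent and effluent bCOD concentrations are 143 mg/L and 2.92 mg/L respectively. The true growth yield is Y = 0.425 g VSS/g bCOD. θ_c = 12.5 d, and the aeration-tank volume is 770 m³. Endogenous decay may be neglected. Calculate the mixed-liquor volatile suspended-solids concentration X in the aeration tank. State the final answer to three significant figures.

X ≈ 1300 mg/L

X = Y·Q·ΔS·θ_c / V = 0.425 × 1350 × (143 − 2.92) × 12.5 / 770 = 1305 mg/L.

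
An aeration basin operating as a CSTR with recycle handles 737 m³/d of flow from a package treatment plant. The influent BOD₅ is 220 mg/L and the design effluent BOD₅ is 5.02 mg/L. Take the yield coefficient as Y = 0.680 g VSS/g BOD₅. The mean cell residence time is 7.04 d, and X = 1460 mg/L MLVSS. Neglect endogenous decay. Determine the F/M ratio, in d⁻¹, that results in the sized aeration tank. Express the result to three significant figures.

Biomass mass balance (decay neglected): V·X = Y·Q·(S₀ − S)·θ_c, so V = 0.680 × 737 × (220 − 5.02) × 7.04 / 1460 = 519.5 m³.
F/M = Q·S₀ / (V·X) = 737 × 220 / (519.5 × 1460) = 0.2138 g BOD₅·(g VSS·d)⁻¹.

F/M ≈ 0.214 d⁻¹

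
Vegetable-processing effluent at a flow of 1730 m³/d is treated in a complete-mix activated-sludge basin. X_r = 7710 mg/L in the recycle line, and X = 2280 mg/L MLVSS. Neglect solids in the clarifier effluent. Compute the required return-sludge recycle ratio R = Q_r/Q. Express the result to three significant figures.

R ≈ 0.420

Mass balance around the secondary clarifier (neglecting effluent solids): R = X / (X_r − X) = 2280 / (7710 − 2280) = 0.4199.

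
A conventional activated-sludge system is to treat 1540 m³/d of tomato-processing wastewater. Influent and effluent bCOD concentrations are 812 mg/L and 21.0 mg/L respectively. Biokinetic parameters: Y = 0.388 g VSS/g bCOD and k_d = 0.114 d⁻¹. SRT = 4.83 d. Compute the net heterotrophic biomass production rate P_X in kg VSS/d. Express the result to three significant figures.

P_X ≈ 305 kg VSS/d

Observed yield with endogenous decay: Y_obs = Y / (1 + k_d·θ_c) = 0.388 / (1 + 0.114 × 4.83) = 0.388 / 1.551 = 0.2502 g VSS/g bCOD.
Mass of bCOD removed per day: Q(S₀ − S) = 1540 × 791.0 g/m³ = 1218 kg/d.
So the net sludge growth is P_X = 0.2502 × 1218 = 304.8 kg VSS/d.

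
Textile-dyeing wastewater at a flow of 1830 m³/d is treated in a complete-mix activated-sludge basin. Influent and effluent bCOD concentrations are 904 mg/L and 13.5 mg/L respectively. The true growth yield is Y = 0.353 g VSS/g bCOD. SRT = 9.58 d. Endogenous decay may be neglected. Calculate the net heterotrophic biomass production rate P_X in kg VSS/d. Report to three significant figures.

P_X ≈ 575 kg VSS/d

Since k_d ≈ 0, Y_obs = Y = 0.353 g VSS/g bCOD.
Q·(S₀ − S) = 1830 × (904 − 13.5) × 10⁻³ = 1630 kg/d removed.
So the net sludge growth is P_X = 0.3530 × 1630 = 575.3 kg VSS/d.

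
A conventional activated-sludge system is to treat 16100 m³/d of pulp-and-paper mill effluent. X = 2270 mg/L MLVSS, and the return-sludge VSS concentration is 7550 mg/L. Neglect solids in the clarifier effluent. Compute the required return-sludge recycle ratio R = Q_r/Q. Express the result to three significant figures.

Solids balance on the clarifier gives (1+R)X = R·X_r, so R = X/(X_r − X) = 2270 / (7550 − 2270) = 0.4299.

R ≈ 0.430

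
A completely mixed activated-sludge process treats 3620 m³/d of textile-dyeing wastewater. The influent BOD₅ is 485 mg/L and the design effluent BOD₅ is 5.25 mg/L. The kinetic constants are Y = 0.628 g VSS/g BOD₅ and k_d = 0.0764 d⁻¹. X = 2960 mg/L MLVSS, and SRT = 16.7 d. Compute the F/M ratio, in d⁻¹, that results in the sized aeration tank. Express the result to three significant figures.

F/M ≈ 0.219 d⁻¹

From the SRT design equation V = Y Q (S₀−S) θ_c / [X (1 + k_d θ_c)] = 0.628 × 3620 × (485 − 5.25) × 16.7 / [2960 × (1 + 0.0764 × 16.7)] = 1.82×10^7 / 6737 = 2704 m³.
F/M = Q·S₀ / (V·X) = 3620 × 485 / (2704 × 2960) = 0.2194 g BOD₅·(g VSS·d)⁻¹.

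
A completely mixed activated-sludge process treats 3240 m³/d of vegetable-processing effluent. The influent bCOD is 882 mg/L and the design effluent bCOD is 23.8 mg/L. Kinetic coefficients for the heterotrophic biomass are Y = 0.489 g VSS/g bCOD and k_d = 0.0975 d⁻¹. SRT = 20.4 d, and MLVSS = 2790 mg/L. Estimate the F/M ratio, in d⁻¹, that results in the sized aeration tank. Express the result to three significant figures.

F/M ≈ 0.308 d⁻¹

From the SRT design equation V = Y Q (S₀−S) θ_c / [X (1 + k_d θ_c)] = 0.489 × 3240 × (882 − 23.8) × 20.4 / [2790 × (1 + 0.0975 × 20.4)] = 2.77×10^7 / 8339 = 3326 m³.
Food-to-microorganism ratio F/M = Q S₀ / (V X) = 3240 × 882 / (3326 × 2790) = 0.3079 d⁻¹.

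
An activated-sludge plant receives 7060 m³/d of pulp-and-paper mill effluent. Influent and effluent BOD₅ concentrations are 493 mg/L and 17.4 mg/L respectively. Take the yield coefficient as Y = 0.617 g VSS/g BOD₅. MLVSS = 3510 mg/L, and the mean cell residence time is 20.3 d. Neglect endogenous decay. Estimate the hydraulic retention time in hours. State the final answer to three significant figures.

τ ≈ 40.7 h

With k_d = 0 the design equation reduces to V = Y Q (S₀−S) θ_c / X = 0.617 × 7060 × (493 − 17.4) × 20.3 / 3510 = 11982 m³.
HRT = V/Q = 11982 m³ / 7060 m³·d⁻¹ = 1.697 d × 24 = 40.73 h.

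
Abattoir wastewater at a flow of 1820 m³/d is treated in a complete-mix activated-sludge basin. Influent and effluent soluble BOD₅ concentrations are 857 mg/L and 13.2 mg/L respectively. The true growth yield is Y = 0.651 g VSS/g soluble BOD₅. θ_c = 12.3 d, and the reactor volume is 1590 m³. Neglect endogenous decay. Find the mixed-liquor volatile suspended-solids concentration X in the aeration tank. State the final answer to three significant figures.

X ≈ 7730 mg/L

Without decay, X = Y Q (S₀−S) θ_c / V = 0.651 × 1820 × (857 − 13.2) × 12.3 / 1590 = 7734 mg/L.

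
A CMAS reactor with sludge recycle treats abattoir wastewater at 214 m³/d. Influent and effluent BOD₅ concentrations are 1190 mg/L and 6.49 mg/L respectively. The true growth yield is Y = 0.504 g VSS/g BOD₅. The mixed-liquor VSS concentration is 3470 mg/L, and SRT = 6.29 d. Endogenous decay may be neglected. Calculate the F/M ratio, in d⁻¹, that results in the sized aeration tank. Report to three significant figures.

With k_d = 0 the design equation reduces to V = Y Q (S₀−S) θ_c / X = 0.504 × 214 × (1190 − 6.49) × 6.29 / 3470 = 231.4 m³.
F/M = Q·S₀ / (V·X) = 214 × 1190 / (231.4 × 3470) = 0.3172 g BOD₅·(g VSS·d)⁻¹.

F/M ≈ 0.317 d⁻¹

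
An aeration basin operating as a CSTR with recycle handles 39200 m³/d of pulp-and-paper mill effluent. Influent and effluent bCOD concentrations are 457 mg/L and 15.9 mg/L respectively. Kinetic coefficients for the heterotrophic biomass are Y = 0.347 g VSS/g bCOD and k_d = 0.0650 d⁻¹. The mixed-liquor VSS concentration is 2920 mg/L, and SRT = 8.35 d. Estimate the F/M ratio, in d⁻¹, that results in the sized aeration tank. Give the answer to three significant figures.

From the SRT design equation V = Y Q (S₀−S) θ_c / [X (1 + k_d θ_c)] = 0.347 × 39200 × (457 − 15.9) × 8.35 / [2920 × (1 + 0.0650 × 8.35)] = 5.01×10^7 / 4505 = 11121 m³.
F/M = Q·S₀ / (V·X) = 39200 × 457 / (11121 × 2920) = 0.5516 g bCOD·(g VSS·d)⁻¹.

F/M ≈ 0.552 d⁻¹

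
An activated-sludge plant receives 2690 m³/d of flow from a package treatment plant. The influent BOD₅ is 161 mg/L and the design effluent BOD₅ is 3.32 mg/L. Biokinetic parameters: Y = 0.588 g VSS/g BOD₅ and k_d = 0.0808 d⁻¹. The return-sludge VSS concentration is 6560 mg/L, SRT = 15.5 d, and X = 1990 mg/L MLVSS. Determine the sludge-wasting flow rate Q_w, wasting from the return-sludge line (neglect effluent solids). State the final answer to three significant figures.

From the SRT design equation V = Y Q (S₀−S) θ_c / [X (1 + k_d θ_c)] = 0.588 × 2690 × (161 − 3.32) × 15.5 / [1990 × (1 + 0.0808 × 15.5)] = 3.87×10^6 / 4482 = 862.5 m³.
Q_w = (V·X)/(θ_c X_r) = 862.5 × 1990 / (15.5 × 6560) = 16.88 m³/d.

Q_w ≈ 16.9 m³/d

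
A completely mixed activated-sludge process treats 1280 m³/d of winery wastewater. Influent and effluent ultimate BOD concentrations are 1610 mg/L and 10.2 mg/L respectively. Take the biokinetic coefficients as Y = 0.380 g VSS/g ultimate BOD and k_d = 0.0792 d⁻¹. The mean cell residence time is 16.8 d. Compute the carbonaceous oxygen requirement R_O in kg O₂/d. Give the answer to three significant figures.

R_O ≈ 1570 kg O₂/d

Correct the yield for decay: Y_obs = Y/(1 + k_d θ_c) = 0.380 / (1 + 0.0792 × 16.8) = 0.380 / 2.331 = 0.1631.
ΔS = 1610 − 10.2 = 1600 mg/L, so the substrate removal rate is 1280 × 1600/1000 = 2048 kg ultimate BOD/d.
P_X = Y_obs·Q·(S₀ − S) = 0.1631 × 2048 = 333.9 kg VSS/d.
R_O = Q·ΔS − 1.42 P_X = 2048 − 474.1 = 1574 kg O₂/d.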